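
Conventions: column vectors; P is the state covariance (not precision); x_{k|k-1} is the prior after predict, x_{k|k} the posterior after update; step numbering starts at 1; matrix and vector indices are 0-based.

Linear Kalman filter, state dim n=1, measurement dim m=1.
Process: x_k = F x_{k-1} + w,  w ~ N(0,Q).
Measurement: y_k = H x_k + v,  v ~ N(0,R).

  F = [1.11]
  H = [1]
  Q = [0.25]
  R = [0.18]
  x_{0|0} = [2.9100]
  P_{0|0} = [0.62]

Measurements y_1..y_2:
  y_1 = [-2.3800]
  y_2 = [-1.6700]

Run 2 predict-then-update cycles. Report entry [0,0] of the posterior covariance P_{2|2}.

P_post[0,0] = 0.1276

step 1: x^-=[3.2301]  P^-=[1.0139]  S=[1.1939]  K=[0.8492]  nu=[-5.6101]  x^+=[-1.5342]  P^+=[0.1529]
step 2: x^-=[-1.7029]  P^-=[0.4383]  S=[0.6183]  K=[0.7089]  nu=[0.0329]  x^+=[-1.6796]  P^+=[0.1276]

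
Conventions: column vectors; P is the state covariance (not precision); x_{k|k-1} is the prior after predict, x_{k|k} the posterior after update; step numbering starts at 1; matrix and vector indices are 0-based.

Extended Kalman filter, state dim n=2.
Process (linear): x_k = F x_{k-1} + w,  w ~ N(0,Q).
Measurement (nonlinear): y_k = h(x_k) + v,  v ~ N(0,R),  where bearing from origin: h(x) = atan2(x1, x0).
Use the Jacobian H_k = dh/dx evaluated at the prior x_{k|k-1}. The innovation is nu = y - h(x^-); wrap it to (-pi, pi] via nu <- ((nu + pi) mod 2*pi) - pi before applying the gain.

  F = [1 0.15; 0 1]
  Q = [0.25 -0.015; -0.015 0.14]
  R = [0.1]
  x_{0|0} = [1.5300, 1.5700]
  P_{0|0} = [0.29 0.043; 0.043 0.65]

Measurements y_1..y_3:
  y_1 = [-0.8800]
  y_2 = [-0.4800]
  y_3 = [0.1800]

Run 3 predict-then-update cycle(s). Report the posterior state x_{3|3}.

step 1: x^-=[1.7655, 1.5700]  P^-=[0.5675 0.1255; 0.1255 0.7900]  H_jac=[-0.2813 0.3163]  S=[0.2016]  K=[-0.5949; 1.0643]  nu=[-1.6069]  x^+=[2.7214, -0.1402]  P^+=[0.4962 0.2531; 0.2531 0.5616]
step 2: x^-=[2.7004, -0.1402]  P^-=[0.8348 0.3224; 0.3224 0.7016]  H_jac=[0.0192 0.3693]  S=[0.2006]  K=[0.6734; 1.3227]  nu=[-0.4281]  x^+=[2.4121, -0.7065]  P^+=[0.7438 0.1437; 0.1437 0.3507]
step 3: x^-=[2.3061, -0.7065]  P^-=[1.0448 0.1813; 0.1813 0.4907]  H_jac=[0.1215 0.3964]  S=[0.2100]  K=[0.9466; 1.0312]  nu=[0.4773]  x^+=[2.7579, -0.2143]  P^+=[0.8566 -0.0237; -0.0237 0.2674]

x_post = [2.7579, -0.2143]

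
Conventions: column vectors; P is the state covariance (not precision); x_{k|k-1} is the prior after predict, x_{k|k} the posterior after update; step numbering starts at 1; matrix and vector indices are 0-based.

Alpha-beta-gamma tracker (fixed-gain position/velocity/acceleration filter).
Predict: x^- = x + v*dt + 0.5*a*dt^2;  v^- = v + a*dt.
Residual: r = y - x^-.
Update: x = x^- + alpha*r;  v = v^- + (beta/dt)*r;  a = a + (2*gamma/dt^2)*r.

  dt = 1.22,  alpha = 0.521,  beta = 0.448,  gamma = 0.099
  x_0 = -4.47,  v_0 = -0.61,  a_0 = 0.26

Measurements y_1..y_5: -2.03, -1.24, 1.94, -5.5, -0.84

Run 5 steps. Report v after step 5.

step 1: x_pred=-5.0207  r=2.9907  x^+=-3.4625  v^+=0.8054  a^+=0.6579
step 2: x_pred=-1.9904  r=0.7504  x^+=-1.5994  v^+=1.8835  a^+=0.7577
step 3: x_pred=1.2624  r=0.6776  x^+=1.6154  v^+=3.0567  a^+=0.8478
step 4: x_pred=5.9756  r=-11.4756  x^+=-0.0032  v^+=-0.1229  a^+=-0.6788
step 5: x_pred=-0.6583  r=-0.1817  x^+=-0.7530  v^+=-1.0177  a^+=-0.7029

v_post = -1.0177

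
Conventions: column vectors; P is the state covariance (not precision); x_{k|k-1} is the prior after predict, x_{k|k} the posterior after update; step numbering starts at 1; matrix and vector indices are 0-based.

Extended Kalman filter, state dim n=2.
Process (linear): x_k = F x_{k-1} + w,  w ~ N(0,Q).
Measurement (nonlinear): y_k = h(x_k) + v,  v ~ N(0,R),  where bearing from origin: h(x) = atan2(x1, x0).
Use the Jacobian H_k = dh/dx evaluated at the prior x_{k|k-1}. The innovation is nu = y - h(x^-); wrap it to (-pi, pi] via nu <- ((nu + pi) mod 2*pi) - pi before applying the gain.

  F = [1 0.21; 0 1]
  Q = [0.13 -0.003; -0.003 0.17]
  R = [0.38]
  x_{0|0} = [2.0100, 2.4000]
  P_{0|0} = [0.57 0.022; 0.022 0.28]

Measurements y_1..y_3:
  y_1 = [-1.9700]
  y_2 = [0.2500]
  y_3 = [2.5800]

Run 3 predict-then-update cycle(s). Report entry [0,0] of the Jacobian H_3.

H_jac[0,0] = -0.0891

step 1: x^-=[2.5140, 2.4000]  P^-=[0.7216 0.0778; 0.0778 0.4500]  H_jac=[-0.1987 0.2081]  S=[0.4215]  K=[-0.3017; 0.1855]  nu=[-2.7322]  x^+=[3.3382, 1.8932]  P^+=[0.6832 0.1014; 0.1014 0.4355]
step 2: x^-=[3.7358, 1.8932]  P^-=[0.8750 0.1898; 0.1898 0.6055]  H_jac=[-0.1079 0.2130]  S=[0.4089]  K=[-0.1321; 0.2653]  nu=[-0.2190]  x^+=[3.7647, 1.8351]  P^+=[0.8679 0.2042; 0.2042 0.5767]
step 3: x^-=[4.1501, 1.8351]  P^-=[1.1091 0.3223; 0.3223 0.7467]  H_jac=[-0.0891 0.2015]  S=[0.4076]  K=[-0.0831; 0.2988]  nu=[2.1637]  x^+=[3.9702, 2.4816]  P^+=[1.1062 0.3324; 0.3324 0.7103]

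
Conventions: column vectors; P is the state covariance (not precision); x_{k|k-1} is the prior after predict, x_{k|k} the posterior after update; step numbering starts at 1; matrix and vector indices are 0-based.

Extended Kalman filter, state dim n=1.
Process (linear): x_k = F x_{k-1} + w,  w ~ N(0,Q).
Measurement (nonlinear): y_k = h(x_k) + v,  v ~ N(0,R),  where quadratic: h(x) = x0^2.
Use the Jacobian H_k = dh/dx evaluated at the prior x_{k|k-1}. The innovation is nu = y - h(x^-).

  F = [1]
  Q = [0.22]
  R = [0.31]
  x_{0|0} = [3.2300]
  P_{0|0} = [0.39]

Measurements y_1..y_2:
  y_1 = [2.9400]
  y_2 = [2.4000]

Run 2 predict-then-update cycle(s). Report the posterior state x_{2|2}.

step 1: x^-=[3.2300]  P^-=[0.6100]  H_jac=[6.4600]  S=[25.7663]  K=[0.1529]  nu=[-7.4929]  x^+=[2.0841]  P^+=[0.0073]
step 2: x^-=[2.0841]  P^-=[0.2273]  H_jac=[4.1681]  S=[4.2596]  K=[0.2225]  nu=[-1.9433]  x^+=[1.6518]  P^+=[0.0165]

x_post = [1.6518]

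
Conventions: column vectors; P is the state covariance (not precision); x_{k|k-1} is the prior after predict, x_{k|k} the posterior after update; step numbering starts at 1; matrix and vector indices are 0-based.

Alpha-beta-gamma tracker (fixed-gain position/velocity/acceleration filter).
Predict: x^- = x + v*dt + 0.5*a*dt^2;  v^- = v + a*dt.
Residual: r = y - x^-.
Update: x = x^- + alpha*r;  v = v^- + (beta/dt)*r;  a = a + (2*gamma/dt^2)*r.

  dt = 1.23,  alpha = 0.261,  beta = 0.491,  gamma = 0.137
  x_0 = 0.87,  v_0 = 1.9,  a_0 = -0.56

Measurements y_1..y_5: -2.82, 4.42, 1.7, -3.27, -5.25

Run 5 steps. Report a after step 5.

step 1: x_pred=2.7834  r=-5.6034  x^+=1.3209  v^+=-1.0256  a^+=-1.5748
step 2: x_pred=-1.1319  r=5.5519  x^+=0.3172  v^+=-0.7464  a^+=-0.5693
step 3: x_pred=-1.0316  r=2.7316  x^+=-0.3186  v^+=-0.3563  a^+=-0.0746
step 4: x_pred=-0.8133  r=-2.4567  x^+=-1.4545  v^+=-1.4287  a^+=-0.5196
step 5: x_pred=-3.6049  r=-1.6451  x^+=-4.0342  v^+=-2.7245  a^+=-0.8175

a_post = -0.8175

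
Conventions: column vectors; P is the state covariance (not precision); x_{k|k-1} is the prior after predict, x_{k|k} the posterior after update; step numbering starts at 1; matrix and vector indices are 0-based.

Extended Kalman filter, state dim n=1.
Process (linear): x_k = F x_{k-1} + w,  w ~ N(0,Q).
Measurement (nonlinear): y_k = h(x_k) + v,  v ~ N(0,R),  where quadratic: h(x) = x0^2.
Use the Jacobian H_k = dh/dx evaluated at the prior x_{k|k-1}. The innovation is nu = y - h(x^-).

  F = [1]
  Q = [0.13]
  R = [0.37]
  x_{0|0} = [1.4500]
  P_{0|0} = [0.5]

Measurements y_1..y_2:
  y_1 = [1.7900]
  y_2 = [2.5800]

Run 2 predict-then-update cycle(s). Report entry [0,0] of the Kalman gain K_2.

step 1: x^-=[1.4500]  P^-=[0.6300]  H_jac=[2.9000]  S=[5.6683]  K=[0.3223]  nu=[-0.3125]  x^+=[1.3493]  P^+=[0.0411]
step 2: x^-=[1.3493]  P^-=[0.1711]  H_jac=[2.6986]  S=[1.6162]  K=[0.2857]  nu=[0.7595]  x^+=[1.5663]  P^+=[0.0392]

K[0,0] = 0.2857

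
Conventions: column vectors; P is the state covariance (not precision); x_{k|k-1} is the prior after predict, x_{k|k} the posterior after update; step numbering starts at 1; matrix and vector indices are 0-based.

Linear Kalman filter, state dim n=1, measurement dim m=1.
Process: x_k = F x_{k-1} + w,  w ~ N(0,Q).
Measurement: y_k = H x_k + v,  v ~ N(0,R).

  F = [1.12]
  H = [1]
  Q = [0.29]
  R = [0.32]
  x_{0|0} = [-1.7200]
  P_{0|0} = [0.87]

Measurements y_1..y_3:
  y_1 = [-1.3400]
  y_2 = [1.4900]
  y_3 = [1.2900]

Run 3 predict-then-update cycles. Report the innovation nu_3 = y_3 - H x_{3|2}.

innov = [0.8138]

step 1: x^-=[-1.9264]  P^-=[1.3813]  S=[1.7013]  K=[0.8119]  nu=[0.5864]  x^+=[-1.4503]  P^+=[0.2598]
step 2: x^-=[-1.6243]  P^-=[0.6159]  S=[0.9359]  K=[0.6581]  nu=[3.1143]  x^+=[0.4252]  P^+=[0.2106]
step 3: x^-=[0.4762]  P^-=[0.5542]  S=[0.8742]  K=[0.6339]  nu=[0.8138]  x^+=[0.9921]  P^+=[0.2029]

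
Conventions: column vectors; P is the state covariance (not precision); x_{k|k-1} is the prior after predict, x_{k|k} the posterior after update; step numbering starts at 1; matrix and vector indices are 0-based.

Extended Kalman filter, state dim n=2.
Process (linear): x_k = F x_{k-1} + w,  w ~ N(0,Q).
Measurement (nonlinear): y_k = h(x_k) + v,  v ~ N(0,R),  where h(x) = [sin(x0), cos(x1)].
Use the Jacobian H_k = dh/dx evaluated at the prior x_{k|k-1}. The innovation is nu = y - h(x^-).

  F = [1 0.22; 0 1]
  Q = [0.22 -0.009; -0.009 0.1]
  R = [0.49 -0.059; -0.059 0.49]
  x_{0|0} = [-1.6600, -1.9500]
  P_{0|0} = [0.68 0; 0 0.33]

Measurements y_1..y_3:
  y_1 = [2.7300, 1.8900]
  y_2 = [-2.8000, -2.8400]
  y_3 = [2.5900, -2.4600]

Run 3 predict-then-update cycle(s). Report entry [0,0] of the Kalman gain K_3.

step 1: x^-=[-2.0890, -1.9500]  P^-=[0.9160 0.0636; 0.0636 0.4300]  H_jac=[-0.4953 0.0000; 0.0000 0.9290]  S=[0.7147 -0.0883; -0.0883 0.8611]  K=[-0.6343 0.0036; 0.0134 0.4653]  nu=[3.5987, 2.2602]  x^+=[-4.3637, -0.8502]  P^+=[0.6280 0.0422; 0.0422 0.2446]
step 2: x^-=[-4.5508, -0.8502]  P^-=[0.8784 0.0870; 0.0870 0.3446]  H_jac=[-0.1609 0.0000; 0.0000 0.7514]  S=[0.5127 -0.0695; -0.0695 0.6846]  K=[-0.2664 0.0684; 0.0243 0.3807]  nu=[-3.7870, -3.4998]  x^+=[-3.7814, -2.2747]  P^+=[0.8362 0.0655; 0.0655 0.2463]
step 3: x^-=[-4.2819, -2.2747]  P^-=[1.0970 0.1107; 0.1107 0.3463]  H_jac=[-0.4174 0.0000; 0.0000 0.7623]  S=[0.6811 -0.0942; -0.0942 0.6913]  K=[-0.6679 0.0311; -0.0153 0.3799]  nu=[1.6813, -1.8128]  x^+=[-5.4611, -2.9890]  P^+=[0.7886 0.0717; 0.0717 0.2453]

K[0,0] = -0.6679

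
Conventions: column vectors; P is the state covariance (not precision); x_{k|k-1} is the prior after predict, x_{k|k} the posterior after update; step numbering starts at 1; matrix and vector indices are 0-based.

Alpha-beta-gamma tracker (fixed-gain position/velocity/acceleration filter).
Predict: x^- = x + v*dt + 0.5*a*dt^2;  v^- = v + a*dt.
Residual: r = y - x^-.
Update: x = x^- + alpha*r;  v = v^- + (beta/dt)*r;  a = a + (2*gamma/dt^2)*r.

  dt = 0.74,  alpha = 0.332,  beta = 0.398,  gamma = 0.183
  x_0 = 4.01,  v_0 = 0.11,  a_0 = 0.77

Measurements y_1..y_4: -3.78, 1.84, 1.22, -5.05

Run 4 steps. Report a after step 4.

a_post = 1.9291

step 1: x_pred=4.3022  r=-8.0822  x^+=1.6189  v^+=-3.6671  a^+=-4.6319
step 2: x_pred=-2.3630  r=4.2030  x^+=-0.9676  v^+=-4.8342  a^+=-1.8228
step 3: x_pred=-5.0440  r=6.2640  x^+=-2.9643  v^+=-2.8141  a^+=2.3639
step 4: x_pred=-4.3995  r=-0.6505  x^+=-4.6155  v^+=-1.4146  a^+=1.9291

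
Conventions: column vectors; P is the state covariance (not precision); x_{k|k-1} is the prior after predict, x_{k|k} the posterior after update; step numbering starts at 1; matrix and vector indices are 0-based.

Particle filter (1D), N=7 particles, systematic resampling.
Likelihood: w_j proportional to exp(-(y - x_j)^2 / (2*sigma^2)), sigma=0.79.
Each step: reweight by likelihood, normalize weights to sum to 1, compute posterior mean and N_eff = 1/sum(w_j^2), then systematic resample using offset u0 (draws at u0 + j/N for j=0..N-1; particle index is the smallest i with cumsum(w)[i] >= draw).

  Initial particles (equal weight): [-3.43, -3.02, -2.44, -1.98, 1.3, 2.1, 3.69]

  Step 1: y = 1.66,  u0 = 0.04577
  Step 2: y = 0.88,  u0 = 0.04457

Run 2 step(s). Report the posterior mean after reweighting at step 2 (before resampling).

post_mean = 1.4662

step 1: w=[0.0000, 0.0000, 0.0000, 0.0000, 0.5023, 0.4772, 0.0205]  mean=1.7307  Neff=2.0816  idx=[4, 4, 4, 4, 5, 5, 5]
step 2: w=[0.1981, 0.1981, 0.1981, 0.1981, 0.0692, 0.0692, 0.0692]  mean=1.4662  Neff=5.8373  idx=[0, 0, 1, 2, 3, 3, 5]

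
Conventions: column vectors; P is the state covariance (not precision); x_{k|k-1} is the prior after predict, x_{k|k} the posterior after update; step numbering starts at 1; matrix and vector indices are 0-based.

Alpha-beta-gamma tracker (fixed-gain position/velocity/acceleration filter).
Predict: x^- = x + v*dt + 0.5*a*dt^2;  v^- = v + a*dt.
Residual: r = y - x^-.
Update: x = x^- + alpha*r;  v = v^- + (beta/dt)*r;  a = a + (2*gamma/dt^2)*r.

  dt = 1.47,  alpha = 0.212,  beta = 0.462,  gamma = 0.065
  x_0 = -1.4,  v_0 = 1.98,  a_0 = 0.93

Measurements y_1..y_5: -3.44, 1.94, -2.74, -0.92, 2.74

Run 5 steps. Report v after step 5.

v_post = -1.5519

step 1: x_pred=2.5154  r=-5.9554  x^+=1.2529  v^+=1.4754  a^+=0.5717
step 2: x_pred=4.0394  r=-2.0994  x^+=3.5943  v^+=1.6560  a^+=0.4454
step 3: x_pred=6.5099  r=-9.2499  x^+=4.5489  v^+=-0.5963  a^+=-0.1111
step 4: x_pred=3.5523  r=-4.4723  x^+=2.6042  v^+=-2.1652  a^+=-0.3801
step 5: x_pred=-0.9893  r=3.7293  x^+=-0.1987  v^+=-1.5519  a^+=-0.1558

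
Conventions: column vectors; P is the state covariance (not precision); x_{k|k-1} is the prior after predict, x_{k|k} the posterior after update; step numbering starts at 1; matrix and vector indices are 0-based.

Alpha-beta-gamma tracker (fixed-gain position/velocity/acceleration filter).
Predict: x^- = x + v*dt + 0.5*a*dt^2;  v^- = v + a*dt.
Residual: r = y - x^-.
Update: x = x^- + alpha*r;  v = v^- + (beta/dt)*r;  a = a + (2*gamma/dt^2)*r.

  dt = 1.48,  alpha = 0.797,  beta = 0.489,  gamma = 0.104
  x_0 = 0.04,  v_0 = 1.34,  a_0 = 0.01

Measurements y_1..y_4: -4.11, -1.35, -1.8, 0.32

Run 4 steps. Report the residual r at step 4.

resid = 3.2729

step 1: x_pred=2.0342  r=-6.1442  x^+=-2.8627  v^+=-0.6753  a^+=-0.5734
step 2: x_pred=-4.4902  r=3.1402  x^+=-1.9875  v^+=-0.4864  a^+=-0.2753
step 3: x_pred=-3.0088  r=1.2088  x^+=-2.0454  v^+=-0.4944  a^+=-0.1605
step 4: x_pred=-2.9529  r=3.2729  x^+=-0.3444  v^+=0.3495  a^+=0.1503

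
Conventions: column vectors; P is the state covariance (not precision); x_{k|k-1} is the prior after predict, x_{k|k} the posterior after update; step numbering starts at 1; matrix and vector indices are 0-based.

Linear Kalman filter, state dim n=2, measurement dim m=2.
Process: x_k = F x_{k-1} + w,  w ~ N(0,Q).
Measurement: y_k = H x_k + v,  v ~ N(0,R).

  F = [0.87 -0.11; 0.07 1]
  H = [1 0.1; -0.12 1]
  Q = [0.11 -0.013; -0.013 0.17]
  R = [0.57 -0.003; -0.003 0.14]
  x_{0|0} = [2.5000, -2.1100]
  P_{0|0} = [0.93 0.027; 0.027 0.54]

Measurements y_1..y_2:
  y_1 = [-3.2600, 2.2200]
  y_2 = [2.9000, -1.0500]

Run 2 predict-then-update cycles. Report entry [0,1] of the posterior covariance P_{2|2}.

P_post[0,1] = 0.0164

step 1: x^-=[2.4071, -1.9350]  P^-=[0.8153 0.0075; 0.0075 0.7183]  S=[1.3940 -0.0216; -0.0216 0.8683]  K=[0.5840 -0.0895; 0.0697 0.8280]  nu=[-5.4736, 4.4439]  x^+=[-1.1873, 1.3628]  P^+=[0.3306 0.0254; 0.0254 0.1188]
step 2: x^-=[-1.1829, 1.2797]  P^-=[0.3568 0.0160; 0.0160 0.2939]  S=[0.9330 -0.0007; -0.0007 0.4352]  K=[0.3841 -0.0611; 0.0491 0.6710]  nu=[3.9549, -2.4717]  x^+=[0.4874, -0.1847]  P^+=[0.2175 0.0164; 0.0164 0.0958]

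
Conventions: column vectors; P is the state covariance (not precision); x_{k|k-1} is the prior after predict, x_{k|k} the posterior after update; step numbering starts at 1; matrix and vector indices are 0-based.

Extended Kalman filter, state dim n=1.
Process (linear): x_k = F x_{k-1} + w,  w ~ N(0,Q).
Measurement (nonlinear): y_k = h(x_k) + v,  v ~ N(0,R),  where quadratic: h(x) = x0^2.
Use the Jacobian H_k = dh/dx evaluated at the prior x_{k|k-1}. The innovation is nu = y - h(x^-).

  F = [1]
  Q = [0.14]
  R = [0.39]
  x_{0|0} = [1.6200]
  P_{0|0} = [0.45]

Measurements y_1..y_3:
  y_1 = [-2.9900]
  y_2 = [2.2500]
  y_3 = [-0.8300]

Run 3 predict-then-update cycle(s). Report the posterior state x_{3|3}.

step 1: x^-=[1.6200]  P^-=[0.5900]  H_jac=[3.2400]  S=[6.5836]  K=[0.2904]  nu=[-5.6144]  x^+=[-0.0102]  P^+=[0.0350]
step 2: x^-=[-0.0102]  P^-=[0.1750]  H_jac=[-0.0204]  S=[0.3901]  K=[-0.0091]  nu=[2.2499]  x^+=[-0.0308]  P^+=[0.1749]
step 3: x^-=[-0.0308]  P^-=[0.3149]  H_jac=[-0.0615]  S=[0.3912]  K=[-0.0495]  nu=[-0.8309]  x^+=[0.0104]  P^+=[0.3140]

x_post = [0.0104]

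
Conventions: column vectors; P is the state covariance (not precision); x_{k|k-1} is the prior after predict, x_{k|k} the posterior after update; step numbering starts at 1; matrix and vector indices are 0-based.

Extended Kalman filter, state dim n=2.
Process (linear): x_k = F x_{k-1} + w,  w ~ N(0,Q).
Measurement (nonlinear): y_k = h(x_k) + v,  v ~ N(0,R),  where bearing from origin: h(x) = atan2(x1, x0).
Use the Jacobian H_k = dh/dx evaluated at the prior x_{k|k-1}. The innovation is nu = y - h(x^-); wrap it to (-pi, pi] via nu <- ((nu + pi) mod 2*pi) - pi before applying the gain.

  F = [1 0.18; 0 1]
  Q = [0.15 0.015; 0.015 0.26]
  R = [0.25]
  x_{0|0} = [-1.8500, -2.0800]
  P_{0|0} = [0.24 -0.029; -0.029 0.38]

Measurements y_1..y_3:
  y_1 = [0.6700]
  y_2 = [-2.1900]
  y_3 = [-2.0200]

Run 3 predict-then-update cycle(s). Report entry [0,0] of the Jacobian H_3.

step 1: x^-=[-2.2244, -2.0800]  P^-=[0.3919 0.0544; 0.0544 0.6400]  H_jac=[0.2243 -0.2398]  S=[0.3007]  K=[0.2489; -0.4699]  nu=[3.0597]  x^+=[-1.4628, -3.5179]  P^+=[0.3732 0.0896; 0.0896 0.5736]
step 2: x^-=[-2.0960, -3.5179]  P^-=[0.5741 0.2078; 0.2078 0.8336]  H_jac=[0.2098 -0.1250]  S=[0.2774]  K=[0.3405; -0.2185]  nu=[-0.0819]  x^+=[-2.1239, -3.5000]  P^+=[0.5419 0.2285; 0.2285 0.8204]
step 3: x^-=[-2.7539, -3.5000]  P^-=[0.8007 0.3911; 0.3911 1.0804]  H_jac=[0.1765 -0.1388]  S=[0.2766]  K=[0.3145; -0.2928]  nu=[0.2175]  x^+=[-2.6855, -3.5637]  P^+=[0.7734 0.4166; 0.4166 1.0566]

H_jac[0,0] = 0.1765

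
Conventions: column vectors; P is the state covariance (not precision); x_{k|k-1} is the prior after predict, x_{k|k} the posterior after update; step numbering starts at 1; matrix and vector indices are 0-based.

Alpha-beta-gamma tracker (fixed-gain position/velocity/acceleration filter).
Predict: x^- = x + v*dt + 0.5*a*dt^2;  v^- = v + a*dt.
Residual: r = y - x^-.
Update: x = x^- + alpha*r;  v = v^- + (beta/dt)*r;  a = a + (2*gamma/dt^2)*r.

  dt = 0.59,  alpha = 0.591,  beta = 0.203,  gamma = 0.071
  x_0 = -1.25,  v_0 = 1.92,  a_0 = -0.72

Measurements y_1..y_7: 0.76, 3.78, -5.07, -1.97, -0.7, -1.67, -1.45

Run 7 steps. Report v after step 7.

step 1: x_pred=-0.2425  r=1.0025  x^+=0.3500  v^+=1.8401  a^+=-0.3110
step 2: x_pred=1.3815  r=2.3985  x^+=2.7990  v^+=2.4819  a^+=0.6674
step 3: x_pred=4.3795  r=-9.4495  x^+=-1.2052  v^+=-0.3757  a^+=-3.1873
step 4: x_pred=-1.9816  r=0.0116  x^+=-1.9747  v^+=-2.2522  a^+=-3.1826
step 5: x_pred=-3.8575  r=3.1575  x^+=-1.9914  v^+=-3.0436  a^+=-1.8946
step 6: x_pred=-4.1169  r=2.4469  x^+=-2.6708  v^+=-3.3195  a^+=-0.8965
step 7: x_pred=-4.7853  r=3.3353  x^+=-2.8141  v^+=-2.7008  a^+=0.4641

v_post = -2.7008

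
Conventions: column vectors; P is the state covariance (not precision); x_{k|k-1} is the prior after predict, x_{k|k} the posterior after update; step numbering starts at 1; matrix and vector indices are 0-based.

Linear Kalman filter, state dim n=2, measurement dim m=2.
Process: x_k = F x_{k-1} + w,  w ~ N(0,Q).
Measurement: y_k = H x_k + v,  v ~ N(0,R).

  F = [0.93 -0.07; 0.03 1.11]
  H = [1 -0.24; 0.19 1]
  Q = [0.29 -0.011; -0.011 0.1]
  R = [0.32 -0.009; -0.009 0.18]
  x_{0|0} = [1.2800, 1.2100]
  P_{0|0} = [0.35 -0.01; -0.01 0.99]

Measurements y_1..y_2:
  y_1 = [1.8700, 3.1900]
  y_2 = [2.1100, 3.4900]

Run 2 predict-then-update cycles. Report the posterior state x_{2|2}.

x_post = [2.3876, 2.9413]

step 1: x^-=[1.1057, 1.3815]  P^-=[0.5989 -0.0885; -0.0885 1.3194]  S=[1.0373 -0.2963; -0.2963 1.4874]  K=[0.6390 0.1443; -0.1489 0.8461]  nu=[1.0959, 1.5984]  x^+=[2.0366, 2.5708]  P^+=[0.1990 -0.0176; -0.0176 0.1570]
step 2: x^-=[1.7141, 2.9147]  P^-=[0.4651 -0.0358; -0.0358 0.2924]  S=[0.8191 -0.0249; -0.0249 0.4756]  K=[0.5826 0.1412; -0.1112 0.5947]  nu=[1.0954, 0.2496]  x^+=[2.3876, 2.9413]  P^+=[0.1817 -0.0144; -0.0144 0.1108]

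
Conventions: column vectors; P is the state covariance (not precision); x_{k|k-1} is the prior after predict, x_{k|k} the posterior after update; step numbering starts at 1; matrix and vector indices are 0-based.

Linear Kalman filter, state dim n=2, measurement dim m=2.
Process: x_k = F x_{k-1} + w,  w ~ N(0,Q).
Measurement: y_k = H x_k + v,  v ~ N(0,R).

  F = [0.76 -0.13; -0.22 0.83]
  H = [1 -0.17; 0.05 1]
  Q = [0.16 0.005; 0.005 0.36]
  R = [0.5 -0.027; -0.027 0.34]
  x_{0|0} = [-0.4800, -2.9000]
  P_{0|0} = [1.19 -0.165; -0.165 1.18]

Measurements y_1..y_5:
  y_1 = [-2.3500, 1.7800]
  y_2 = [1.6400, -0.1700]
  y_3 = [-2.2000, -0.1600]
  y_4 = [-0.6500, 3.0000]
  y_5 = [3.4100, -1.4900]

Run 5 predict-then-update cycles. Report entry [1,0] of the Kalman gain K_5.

K[1,0] = -0.0629

step 1: x^-=[0.0122, -2.3014]  P^-=[0.8999 -0.4301; -0.4301 1.2908]  S=[1.5834 -0.6279; -0.6279 1.5900]  K=[0.6147 0.0005; -0.1111 0.7544]  nu=[-2.7534, 4.0808]  x^+=[-1.6782, 1.0830]  P^+=[0.3020 -0.0315; -0.0315 0.2611]
step 2: x^-=[-1.4162, 1.2681]  P^-=[0.3451 -0.0944; -0.0944 0.5660]  S=[0.8935 -0.1996; -0.1996 0.8974]  K=[0.4051 0.0041; -0.0775 0.6082]  nu=[3.2718, -1.3673]  x^+=[-0.0965, 0.1829]  P^+=[0.1991 -0.0195; -0.0195 0.2099]
step 3: x^-=[-0.0971, 0.1731]  P^-=[0.2824 -0.0638; -0.0638 0.5213]  S=[0.8192 -0.1648; -0.1648 0.8557]  K=[0.3603 0.0113; -0.0669 0.5927]  nu=[-2.0735, -0.3282]  x^+=[-0.8478, 0.1172]  P^+=[0.1773 -0.0147; -0.0147 0.2041]
step 4: x^-=[-0.6596, 0.2838]  P^-=[0.2688 -0.0564; -0.0564 0.5145]  S=[0.8028 -0.1569; -0.1569 0.8496]  K=[0.3495 0.0140; -0.0637 0.5905]  nu=[0.0578, 2.7492]  x^+=[-0.6009, 1.9036]  P^+=[0.1721 -0.0133; -0.0133 0.2032]
step 5: x^-=[-0.7041, 1.7122]  P^-=[0.2655 -0.0545; -0.0545 0.5131]  S=[0.7988 -0.1550; -0.1550 0.8484]  K=[0.3468 0.0148; -0.0629 0.5902]  nu=[4.4052, -3.1670]  x^+=[0.7767, -0.4339]  P^+=[0.1708 -0.0129; -0.0129 0.2030]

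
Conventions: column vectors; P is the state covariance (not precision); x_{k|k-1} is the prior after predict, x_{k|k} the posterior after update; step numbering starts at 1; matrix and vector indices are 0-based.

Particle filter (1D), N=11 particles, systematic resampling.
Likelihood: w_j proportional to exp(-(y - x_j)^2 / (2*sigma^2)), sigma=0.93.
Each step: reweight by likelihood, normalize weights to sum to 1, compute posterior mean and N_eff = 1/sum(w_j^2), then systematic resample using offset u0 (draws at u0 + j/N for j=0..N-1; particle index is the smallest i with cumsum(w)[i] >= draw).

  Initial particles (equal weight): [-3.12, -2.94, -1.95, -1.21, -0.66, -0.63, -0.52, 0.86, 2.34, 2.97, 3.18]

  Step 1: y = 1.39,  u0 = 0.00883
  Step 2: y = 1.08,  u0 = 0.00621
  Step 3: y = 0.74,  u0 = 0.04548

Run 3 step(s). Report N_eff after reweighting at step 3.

N_eff = 9.0494

step 1: w=[0.0000, 0.0000, 0.0007, 0.0093, 0.0407, 0.0437, 0.0561, 0.3931, 0.2745, 0.1092, 0.0726]  mean=1.4392  Neff=3.9386  idx=[3, 6, 7, 7, 7, 7, 8, 8, 8, 9, 9]
step 2: w=[0.0086, 0.0405, 0.1731, 0.1731, 0.1731, 0.1731, 0.0711, 0.0711, 0.0711, 0.0226, 0.0226]  mean=1.1973  Neff=7.2586  idx=[0, 2, 2, 3, 3, 4, 4, 5, 5, 7, 8]
step 3: w=[0.0131, 0.1167, 0.1167, 0.1167, 0.1167, 0.1167, 0.1167, 0.1167, 0.1167, 0.0268, 0.0268]  mean=0.9122  Neff=9.0494  idx=[1, 2, 2, 3, 4, 5, 5, 6, 7, 8, 9]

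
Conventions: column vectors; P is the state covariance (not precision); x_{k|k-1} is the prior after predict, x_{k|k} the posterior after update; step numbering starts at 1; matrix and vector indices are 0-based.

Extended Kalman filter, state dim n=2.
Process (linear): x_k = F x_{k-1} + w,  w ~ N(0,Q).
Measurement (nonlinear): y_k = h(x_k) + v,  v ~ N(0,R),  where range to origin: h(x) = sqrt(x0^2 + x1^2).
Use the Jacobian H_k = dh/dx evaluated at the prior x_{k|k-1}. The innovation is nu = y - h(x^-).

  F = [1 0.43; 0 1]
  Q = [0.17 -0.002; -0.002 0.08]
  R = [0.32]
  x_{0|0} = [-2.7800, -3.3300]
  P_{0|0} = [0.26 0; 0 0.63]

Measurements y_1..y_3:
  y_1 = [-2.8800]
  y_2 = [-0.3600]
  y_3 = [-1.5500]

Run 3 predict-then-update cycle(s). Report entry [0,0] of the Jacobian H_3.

H_jac[0,0] = 0.2752

step 1: x^-=[-4.2119, -3.3300]  P^-=[0.5465 0.2689; 0.2689 0.7100]  H_jac=[-0.7844 -0.6202]  S=[1.1910]  K=[-0.5000; -0.5468]  nu=[-8.2493]  x^+=[-0.0876, 1.1809]  P^+=[0.2488 -0.0567; -0.0567 0.3539]
step 2: x^-=[0.4201, 1.1809]  P^-=[0.4354 0.0935; 0.0935 0.4339]  H_jac=[0.3352 0.9421]  S=[0.8131]  K=[0.2878; 0.5413]  nu=[-1.6134]  x^+=[-0.0442, 0.3076]  P^+=[0.3681 -0.0332; -0.0332 0.1957]
step 3: x^-=[0.0881, 0.3076]  P^-=[0.5457 0.0489; 0.0489 0.2757]  H_jac=[0.2752 0.9614]  S=[0.6420]  K=[0.3072; 0.4338]  nu=[-1.8699]  x^+=[-0.4864, -0.5035]  P^+=[0.4851 -0.0366; -0.0366 0.1549]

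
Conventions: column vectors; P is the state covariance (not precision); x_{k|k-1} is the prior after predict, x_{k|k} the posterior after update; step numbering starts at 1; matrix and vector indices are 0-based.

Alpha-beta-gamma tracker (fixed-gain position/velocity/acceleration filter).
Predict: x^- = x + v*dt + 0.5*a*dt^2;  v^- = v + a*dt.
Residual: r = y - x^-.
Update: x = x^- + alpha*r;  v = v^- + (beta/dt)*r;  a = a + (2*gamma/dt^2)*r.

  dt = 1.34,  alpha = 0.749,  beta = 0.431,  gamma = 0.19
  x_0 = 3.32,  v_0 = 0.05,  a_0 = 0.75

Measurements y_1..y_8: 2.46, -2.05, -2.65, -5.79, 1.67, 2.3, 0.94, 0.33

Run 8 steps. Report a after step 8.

step 1: x_pred=4.0603  r=-1.6003  x^+=2.8617  v^+=0.5403  a^+=0.4113
step 2: x_pred=3.9549  r=-6.0049  x^+=-0.5428  v^+=-0.8400  a^+=-0.8595
step 3: x_pred=-2.4400  r=-0.2100  x^+=-2.5973  v^+=-2.0593  a^+=-0.9039
step 4: x_pred=-6.1683  r=0.3783  x^+=-5.8849  v^+=-3.1489  a^+=-0.8239
step 5: x_pred=-10.8441  r=12.5141  x^+=-1.4710  v^+=-0.2278  a^+=1.8245
step 6: x_pred=-0.1383  r=2.4383  x^+=1.6880  v^+=3.0012  a^+=2.3405
step 7: x_pred=7.8109  r=-6.8709  x^+=2.6646  v^+=3.9275  a^+=0.8864
step 8: x_pred=8.7232  r=-8.3932  x^+=2.4367  v^+=2.4156  a^+=-0.8899

a_post = -0.8899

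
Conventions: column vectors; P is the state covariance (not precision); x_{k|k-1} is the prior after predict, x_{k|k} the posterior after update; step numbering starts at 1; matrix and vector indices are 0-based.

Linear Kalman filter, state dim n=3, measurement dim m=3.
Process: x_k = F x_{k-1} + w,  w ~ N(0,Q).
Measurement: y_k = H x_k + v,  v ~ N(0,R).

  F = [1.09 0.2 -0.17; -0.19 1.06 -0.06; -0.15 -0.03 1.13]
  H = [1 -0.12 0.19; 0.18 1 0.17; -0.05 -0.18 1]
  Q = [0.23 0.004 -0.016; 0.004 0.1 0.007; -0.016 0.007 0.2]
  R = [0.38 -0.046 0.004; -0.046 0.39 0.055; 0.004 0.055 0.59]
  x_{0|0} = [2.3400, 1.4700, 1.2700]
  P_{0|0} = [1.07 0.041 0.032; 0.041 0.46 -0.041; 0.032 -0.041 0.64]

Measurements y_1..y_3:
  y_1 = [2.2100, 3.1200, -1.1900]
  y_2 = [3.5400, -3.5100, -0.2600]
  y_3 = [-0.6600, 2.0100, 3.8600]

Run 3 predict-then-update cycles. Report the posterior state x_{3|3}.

step 1: x^-=[2.6287, 1.0374, 1.0400]  P^-=[1.5470 -0.0609 -0.2885; -0.0609 0.6472 -0.0826; -0.2885 -0.0826 1.0340]  S=[1.8824 0.0557 -0.1253; 0.0557 1.0496 -0.0241; -0.1253 -0.0241 1.7063]  K=[0.7833 0.1156 -0.1488; -0.1072 0.5959 -0.1143; -0.0037 0.0539 0.6236]  nu=[-0.4918, 1.4326, -1.9118]  x^+=[2.6936, 2.1624, -0.0733]  P^+=[0.3002 -0.0412 -0.0707; -0.0412 0.2375 0.0056; -0.0707 0.0056 0.3684]
step 2: x^-=[3.3809, 1.7847, -0.5517]  P^-=[0.6147 -0.0488 -0.2223; -0.0488 0.3933 0.0106; -0.2223 0.0106 0.7006]  S=[0.9524 -0.0513 -0.0985; -0.0513 0.7959 0.0739; -0.0985 0.0739 1.3224]  K=[0.5967 0.0821 -0.1449; -0.0804 0.4873 -0.0769; -0.0368 0.0610 0.5306]  nu=[0.4781, -5.8095, 0.7820]  x^+=[3.0758, -1.1450, -0.5088]  P^+=[0.2323 -0.0328 -0.0729; -0.0328 0.1930 0.0142; -0.0729 0.0142 0.3152]
step 3: x^-=[3.2101, -1.7676, -1.0020]  P^-=[0.5345 -0.0370 -0.2019; -0.0370 0.3361 0.0232; -0.2019 0.0232 0.6313]  S=[0.8732 -0.0432 -0.0927; -0.0432 0.7439 0.0879; -0.0927 0.0879 1.2447]  K=[0.5623 0.0830 -0.1424; -0.0681 0.4520 -0.0655; -0.0404 0.0646 0.5044]  nu=[-3.8919, 3.3701, 4.7043]  x^+=[0.6318, -0.2875, 1.7456]  P^+=[0.2194 -0.0287 -0.0714; -0.0287 0.1782 0.0166; -0.0714 0.0166 0.3004]

x_post = [0.6318, -0.2875, 1.7456]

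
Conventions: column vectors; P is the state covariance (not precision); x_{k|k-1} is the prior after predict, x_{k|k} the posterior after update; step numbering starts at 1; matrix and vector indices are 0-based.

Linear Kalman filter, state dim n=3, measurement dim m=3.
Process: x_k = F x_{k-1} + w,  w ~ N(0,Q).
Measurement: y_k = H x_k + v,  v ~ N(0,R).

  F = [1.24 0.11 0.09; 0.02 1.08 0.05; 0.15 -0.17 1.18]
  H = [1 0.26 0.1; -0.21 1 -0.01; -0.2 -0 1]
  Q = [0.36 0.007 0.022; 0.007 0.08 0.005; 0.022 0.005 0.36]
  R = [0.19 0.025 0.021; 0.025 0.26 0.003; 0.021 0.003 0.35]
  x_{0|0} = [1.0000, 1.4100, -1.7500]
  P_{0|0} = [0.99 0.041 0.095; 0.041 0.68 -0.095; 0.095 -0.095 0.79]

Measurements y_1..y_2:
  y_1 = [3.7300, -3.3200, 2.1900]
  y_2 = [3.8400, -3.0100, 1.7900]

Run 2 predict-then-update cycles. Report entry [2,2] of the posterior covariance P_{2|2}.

P_post[2,2] = 0.2408

step 1: x^-=[1.2376, 1.4553, -2.1547]  P^-=[1.9274 0.1672 0.3988; 0.1672 0.8672 -0.1811; 0.3988 -0.1811 1.5716]  S=[2.3490 -0.0278 0.1277; -0.0278 1.1475 -0.2292; 0.1277 -0.2292 1.8392]  K=[0.8578 -0.2053 -0.0779; 0.1701 0.7232 -0.0383; 0.1728 -0.0827 0.7888]  nu=[2.3295, -4.5370, 4.5922]  x^+=[3.8095, -1.6056, 2.2455]  P^+=[0.1540 0.0004 0.0209; 0.0004 0.1922 -0.0076; 0.0209 -0.0076 0.2837]
step 2: x^-=[4.7492, -1.5456, 3.4941]  P^-=[0.6061 0.0360 0.1071; 0.0360 0.3042 -0.0220; 0.1071 -0.0220 0.7744]  S=[0.8634 0.0046 0.0746; 0.0046 0.5767 -0.0308; 0.0746 -0.0308 1.1058]  K=[0.7319 -0.1695 -0.0668; 0.1298 0.5125 -0.0209; 0.1496 -0.0561 0.6693]  nu=[-0.8568, -0.4321, -0.7543]  x^+=[4.2458, -1.8625, 2.8853]  P^+=[0.1312 0.0017 0.0177; 0.0017 0.1368 -0.0027; 0.0177 -0.0027 0.2408]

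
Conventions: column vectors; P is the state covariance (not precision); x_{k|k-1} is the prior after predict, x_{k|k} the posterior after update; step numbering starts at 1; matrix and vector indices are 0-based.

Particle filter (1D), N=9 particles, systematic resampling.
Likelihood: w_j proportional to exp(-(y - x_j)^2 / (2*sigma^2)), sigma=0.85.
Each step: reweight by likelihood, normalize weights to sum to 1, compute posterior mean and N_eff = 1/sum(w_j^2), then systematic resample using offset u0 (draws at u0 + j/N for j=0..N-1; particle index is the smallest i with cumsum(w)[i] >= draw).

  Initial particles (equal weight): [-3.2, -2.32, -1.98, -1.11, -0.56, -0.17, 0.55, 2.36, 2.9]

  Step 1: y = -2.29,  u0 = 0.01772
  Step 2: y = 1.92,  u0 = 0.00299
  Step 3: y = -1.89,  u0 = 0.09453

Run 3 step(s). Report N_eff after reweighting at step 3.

N_eff = 8.9053

step 1: w=[0.1846, 0.3272, 0.3063, 0.1249, 0.0413, 0.0146, 0.0012, 0.0000, 0.0000]  mean=-2.1196  Neff=3.9615  idx=[0, 0, 1, 1, 1, 2, 2, 2, 3]
step 2: w=[0.0000, 0.0000, 0.0022, 0.0022, 0.0022, 0.0146, 0.0146, 0.0146, 0.9496]  mean=-1.1561  Neff=1.1082  idx=[3, 8, 8, 8, 8, 8, 8, 8, 8]
step 3: w=[0.1435, 0.1071, 0.1071, 0.1071, 0.1071, 0.1071, 0.1071, 0.1071, 0.1071]  mean=-1.2837  Neff=8.9053  idx=[0, 1, 2, 3, 4, 5, 6, 7, 8]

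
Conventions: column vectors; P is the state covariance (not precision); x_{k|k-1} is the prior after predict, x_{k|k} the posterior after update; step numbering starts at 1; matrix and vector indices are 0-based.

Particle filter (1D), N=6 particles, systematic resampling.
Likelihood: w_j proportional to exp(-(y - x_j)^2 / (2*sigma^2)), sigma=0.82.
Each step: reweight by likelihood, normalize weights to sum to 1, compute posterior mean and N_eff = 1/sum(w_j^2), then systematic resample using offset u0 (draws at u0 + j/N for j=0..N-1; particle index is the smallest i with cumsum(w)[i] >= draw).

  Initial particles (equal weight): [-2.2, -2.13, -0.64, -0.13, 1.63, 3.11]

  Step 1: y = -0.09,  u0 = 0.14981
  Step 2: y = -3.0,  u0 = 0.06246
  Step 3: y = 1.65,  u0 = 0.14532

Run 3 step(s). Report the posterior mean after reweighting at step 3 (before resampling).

step 1: w=[0.0183, 0.0228, 0.4012, 0.5018, 0.0557, 0.0002]  mean=-0.3193  Neff=2.3998  idx=[2, 2, 3, 3, 3, 4]
step 2: w=[0.4145, 0.4145, 0.0570, 0.0570, 0.0570, 0.0000]  mean=-0.5527  Neff=2.8304  idx=[0, 0, 0, 1, 1, 3]
step 3: w=[0.1033, 0.1033, 0.1033, 0.1033, 0.1033, 0.4835]  mean=-0.3934  Neff=3.4826  idx=[1, 3, 4, 5, 5, 5]

post_mean = -0.3934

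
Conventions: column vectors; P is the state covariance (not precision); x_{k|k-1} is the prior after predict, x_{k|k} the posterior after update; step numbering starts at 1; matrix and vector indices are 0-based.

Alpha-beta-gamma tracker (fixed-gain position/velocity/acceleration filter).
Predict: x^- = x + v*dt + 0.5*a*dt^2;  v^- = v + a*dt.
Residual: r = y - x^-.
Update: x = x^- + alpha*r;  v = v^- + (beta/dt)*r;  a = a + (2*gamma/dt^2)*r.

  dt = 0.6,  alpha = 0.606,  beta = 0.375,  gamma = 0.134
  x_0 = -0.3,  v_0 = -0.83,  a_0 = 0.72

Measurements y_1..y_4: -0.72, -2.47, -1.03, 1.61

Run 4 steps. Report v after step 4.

step 1: x_pred=-0.6684  r=-0.0516  x^+=-0.6997  v^+=-0.4303  a^+=0.6816
step 2: x_pred=-0.8351  r=-1.6349  x^+=-1.8259  v^+=-1.0431  a^+=-0.5355
step 3: x_pred=-2.5481  r=1.5181  x^+=-1.6281  v^+=-0.4156  a^+=0.5947
step 4: x_pred=-1.7704  r=3.3804  x^+=0.2781  v^+=2.0540  a^+=3.1112

v_post = 2.0540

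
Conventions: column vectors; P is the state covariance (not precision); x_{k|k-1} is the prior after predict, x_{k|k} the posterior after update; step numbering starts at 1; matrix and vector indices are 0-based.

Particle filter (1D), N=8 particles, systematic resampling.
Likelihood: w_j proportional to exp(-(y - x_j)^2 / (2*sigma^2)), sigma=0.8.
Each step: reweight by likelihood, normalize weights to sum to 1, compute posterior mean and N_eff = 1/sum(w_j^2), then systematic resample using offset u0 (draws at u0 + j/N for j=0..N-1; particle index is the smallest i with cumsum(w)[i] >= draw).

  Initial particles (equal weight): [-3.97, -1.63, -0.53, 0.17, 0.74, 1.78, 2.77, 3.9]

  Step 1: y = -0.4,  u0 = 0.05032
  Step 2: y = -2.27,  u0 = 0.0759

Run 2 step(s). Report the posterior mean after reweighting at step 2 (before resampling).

step 1: w=[0.0000, 0.1248, 0.4017, 0.3158, 0.1475, 0.0099, 0.0002, 0.0000]  mean=-0.2355  Neff=3.3493  idx=[1, 2, 2, 2, 3, 3, 3, 4]
step 2: w=[0.7000, 0.0905, 0.0905, 0.0905, 0.0092, 0.0092, 0.0092, 0.0008]  mean=-1.2796  Neff=1.9425  idx=[0, 0, 0, 0, 0, 1, 2, 3]

post_mean = -1.2796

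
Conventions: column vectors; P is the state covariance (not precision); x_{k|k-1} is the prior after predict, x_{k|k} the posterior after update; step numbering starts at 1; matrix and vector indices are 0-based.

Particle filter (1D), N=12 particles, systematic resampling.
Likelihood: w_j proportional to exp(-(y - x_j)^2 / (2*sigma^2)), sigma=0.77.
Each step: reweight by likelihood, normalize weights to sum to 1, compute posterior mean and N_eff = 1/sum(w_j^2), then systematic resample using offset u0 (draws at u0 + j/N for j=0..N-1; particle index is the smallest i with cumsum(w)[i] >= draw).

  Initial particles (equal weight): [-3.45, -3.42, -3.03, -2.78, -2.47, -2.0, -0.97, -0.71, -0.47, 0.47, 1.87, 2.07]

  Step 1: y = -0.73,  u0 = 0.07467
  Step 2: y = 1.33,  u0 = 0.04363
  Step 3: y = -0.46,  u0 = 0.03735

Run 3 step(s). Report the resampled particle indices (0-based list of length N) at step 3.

resampled_idx = [0, 1, 1, 2, 3, 3, 4, 5, 6, 8, 9, 11]

step 1: w=[0.0005, 0.0006, 0.0032, 0.0081, 0.0218, 0.0717, 0.2663, 0.2794, 0.2640, 0.0830, 0.0009, 0.0004]  mean=-0.7727  Neff=4.3238  idx=[5, 6, 6, 6, 7, 7, 7, 8, 8, 8, 8, 9]
step 2: w=[0.0001, 0.0125, 0.0125, 0.0125, 0.0325, 0.0325, 0.0325, 0.0707, 0.0707, 0.0707, 0.0707, 0.5821]  mean=0.0348  Neff=2.7588  idx=[4, 6, 8, 9, 10, 11, 11, 11, 11, 11, 11, 11]
step 3: w=[0.1147, 0.1147, 0.1209, 0.1209, 0.1209, 0.0583, 0.0583, 0.0583, 0.0583, 0.0583, 0.0583, 0.0583]  mean=-0.1415  Neff=10.6479  idx=[0, 1, 1, 2, 3, 3, 4, 5, 6, 8, 9, 11]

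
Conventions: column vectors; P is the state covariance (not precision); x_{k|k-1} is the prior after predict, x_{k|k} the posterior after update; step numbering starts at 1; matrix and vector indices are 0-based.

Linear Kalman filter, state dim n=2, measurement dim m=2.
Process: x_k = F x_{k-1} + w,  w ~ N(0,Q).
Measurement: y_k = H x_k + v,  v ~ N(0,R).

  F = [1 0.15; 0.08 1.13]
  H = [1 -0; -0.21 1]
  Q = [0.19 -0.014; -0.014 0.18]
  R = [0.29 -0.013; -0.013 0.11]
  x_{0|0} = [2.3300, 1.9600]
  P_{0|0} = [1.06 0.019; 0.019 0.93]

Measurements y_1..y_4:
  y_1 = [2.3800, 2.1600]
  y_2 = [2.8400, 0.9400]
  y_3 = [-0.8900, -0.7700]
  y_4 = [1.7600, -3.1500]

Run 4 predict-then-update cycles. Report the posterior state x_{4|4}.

x_post = [1.4523, -1.9777]

step 1: x^-=[2.6240, 2.4012]  P^-=[1.2766 0.2501; 0.2501 1.3777]  S=[1.5666 -0.0310; -0.0310 1.4390]  K=[0.8150 0.0051; 0.1779 0.9248]  nu=[-0.2440, 0.3098]  x^+=[2.4267, 2.6443]  P^+=[0.2363 0.0396; 0.0396 0.1077]
step 2: x^-=[2.8234, 3.1822]  P^-=[0.4406 0.0684; 0.0684 0.3262]  S=[0.7306 -0.0372; -0.0372 0.4269]  K=[0.6028 -0.0041; 0.1313 0.7419]  nu=[0.0166, -1.6493]  x^+=[2.8402, 1.9608]  P^+=[0.1749 0.0284; 0.0284 0.0859]
step 3: x^-=[3.1343, 2.4429]  P^-=[0.3753 0.0470; 0.0470 0.2959]  S=[0.6653 -0.0448; -0.0448 0.4027]  K=[0.5630 -0.0163; 0.1194 0.7236]  nu=[-4.0243, -2.5547]  x^+=[0.9102, 0.1140]  P^+=[0.1635 0.0252; 0.0252 0.0833]
step 4: x^-=[0.9273, 0.2016]  P^-=[0.3629 0.0420; 0.0420 0.2920]  S=[0.6529 -0.0472; -0.0472 0.4004]  K=[0.5544 -0.0201; 0.1165 0.7210]  nu=[0.8327, -3.1569]  x^+=[1.4523, -1.9777]  P^+=[0.1610 0.0244; 0.0244 0.0829]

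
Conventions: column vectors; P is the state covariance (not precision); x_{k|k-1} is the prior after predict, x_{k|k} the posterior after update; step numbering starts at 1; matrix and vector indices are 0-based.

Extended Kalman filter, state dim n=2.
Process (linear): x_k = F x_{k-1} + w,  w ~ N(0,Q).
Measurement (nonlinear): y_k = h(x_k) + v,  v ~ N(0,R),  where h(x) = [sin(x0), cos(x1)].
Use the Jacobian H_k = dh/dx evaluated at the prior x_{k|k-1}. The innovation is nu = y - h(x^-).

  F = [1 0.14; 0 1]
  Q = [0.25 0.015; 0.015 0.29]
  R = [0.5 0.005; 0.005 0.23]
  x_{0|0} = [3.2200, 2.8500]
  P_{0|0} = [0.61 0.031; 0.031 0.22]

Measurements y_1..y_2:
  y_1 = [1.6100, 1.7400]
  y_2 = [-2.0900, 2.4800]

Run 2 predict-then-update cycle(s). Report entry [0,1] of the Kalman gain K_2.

step 1: x^-=[3.6190, 2.8500]  P^-=[0.8730 0.0768; 0.0768 0.5100]  H_jac=[-0.8882 0.0000; 0.0000 -0.2875]  S=[1.1887 0.0246; 0.0246 0.2721]  K=[-0.6518 -0.0222; -0.0463 -0.5345]  nu=[2.0695, 2.6978]  x^+=[2.2102, 1.3121]  P^+=[0.3671 0.0291; 0.0291 0.4285]
step 2: x^-=[2.3939, 1.3121]  P^-=[0.6336 0.1041; 0.1041 0.7185]  H_jac=[-0.7332 0.0000; 0.0000 -0.9667]  S=[0.8407 0.0788; 0.0788 0.9014]  K=[-0.5467 -0.0638; -0.0187 -0.7689]  nu=[-2.7700, 2.2242]  x^+=[3.7662, -0.3461]  P^+=[0.3732 0.0180; 0.0180 0.1830]

K[0,1] = -0.0638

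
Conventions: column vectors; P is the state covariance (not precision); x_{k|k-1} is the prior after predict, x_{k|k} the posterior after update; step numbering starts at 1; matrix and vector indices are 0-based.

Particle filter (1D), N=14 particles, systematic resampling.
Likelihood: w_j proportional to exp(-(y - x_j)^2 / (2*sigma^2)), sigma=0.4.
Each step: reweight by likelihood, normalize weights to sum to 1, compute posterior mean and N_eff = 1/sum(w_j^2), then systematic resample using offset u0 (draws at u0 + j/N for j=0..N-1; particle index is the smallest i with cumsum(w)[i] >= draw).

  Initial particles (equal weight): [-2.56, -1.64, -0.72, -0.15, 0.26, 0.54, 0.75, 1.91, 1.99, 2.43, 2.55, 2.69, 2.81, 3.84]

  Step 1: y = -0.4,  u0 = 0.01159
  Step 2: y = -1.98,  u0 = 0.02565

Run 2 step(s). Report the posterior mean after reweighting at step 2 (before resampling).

step 1: w=[0.0000, 0.0043, 0.3837, 0.4346, 0.1355, 0.0334, 0.0085, 0.0000, 0.0000, 0.0000, 0.0000, 0.0000, 0.0000, 0.0000]  mean=-0.2889  Neff=2.8114  idx=[2, 2, 2, 2, 2, 2, 3, 3, 3, 3, 3, 3, 4, 4]
step 2: w=[0.1660, 0.1660, 0.1660, 0.1660, 0.1660, 0.1660, 0.0007, 0.0007, 0.0007, 0.0007, 0.0007, 0.0007, 0.0000, 0.0000]  mean=-0.7177  Neff=6.0489  idx=[0, 0, 1, 1, 1, 2, 2, 3, 3, 4, 4, 4, 5, 5]

post_mean = -0.7177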